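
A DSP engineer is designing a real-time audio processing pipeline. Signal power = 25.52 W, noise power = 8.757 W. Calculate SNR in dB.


SNR in decibels:
SNR = 10 * log10(Ps / Pn)
    = 10 * log10(25.52 / 8.757)
    = 10 * log10(2.9142)
    = 10 * 0.4645
    = 4.65 dB

4.65 dB


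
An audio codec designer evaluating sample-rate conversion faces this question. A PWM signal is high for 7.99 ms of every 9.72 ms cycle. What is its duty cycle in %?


Duty cycle as a percentage:
DC = (t_on / T) * 100
   = (7.99 / 9.72) * 100
   = 0.822016 * 100
   = 82.2 %

82.2 %


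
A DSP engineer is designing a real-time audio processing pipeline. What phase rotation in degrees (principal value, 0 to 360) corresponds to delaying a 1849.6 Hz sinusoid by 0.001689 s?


Phase shift from frequency and time delay:
phi = 360 * f * t_delay
    = 360 * 1849.6 * 0.001689
    = 1124.63 degrees
    mod 360 = 44.63 degrees

44.63 degrees


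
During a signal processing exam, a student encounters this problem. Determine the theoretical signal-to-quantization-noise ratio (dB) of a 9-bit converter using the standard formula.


Theoretical SNR for a full-scale sinusoid:
SNR = 6.02 * N + 1.76
    = 6.02 * 9 + 1.76
    = 54.18 + 1.76
    = 55.94 dB

55.94 dB


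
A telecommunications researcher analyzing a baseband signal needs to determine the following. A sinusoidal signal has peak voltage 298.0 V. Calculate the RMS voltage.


RMS voltage for a sinusoidal waveform:
V_rms = V_peak / sqrt(2)
      = 298.0 / 1.414214
      = 210.718 V

210.718 V


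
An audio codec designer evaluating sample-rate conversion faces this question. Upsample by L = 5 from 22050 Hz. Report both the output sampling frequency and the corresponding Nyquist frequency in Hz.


Step 1 — output sample rate after interpolation by L:
fs_out = L * fs_in = 5 * 22050 = 110250 Hz

Step 2 — Nyquist frequency of the output stream:
f_Nyq = fs_out / 2 = 110250 / 2 = 55125.0 Hz

fs_out = 110250 Hz; f_Nyquist = 55125.0 Hz


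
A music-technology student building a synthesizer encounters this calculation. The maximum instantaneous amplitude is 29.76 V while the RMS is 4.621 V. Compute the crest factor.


Crest factor is the ratio of peak to RMS:
CF = V_peak / V_rms
   = 29.76 / 4.621
   = 6.4402

6.4402


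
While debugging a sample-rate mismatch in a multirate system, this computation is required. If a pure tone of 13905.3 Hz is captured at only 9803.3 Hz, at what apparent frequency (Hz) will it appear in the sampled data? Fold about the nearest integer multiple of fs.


Compute the nearest integer multiple of fs to the signal:
n = round(13905.3 / 9803.3) = 1
f_alias = |13905.3 - 1 * 9803.3|
        = |13905.3 - 9803.3|
        = 4102.0 Hz

4102.0


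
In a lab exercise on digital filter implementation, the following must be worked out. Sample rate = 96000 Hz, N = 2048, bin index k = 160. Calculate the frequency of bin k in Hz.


Frequency of DFT bin k:
f_k = k * fs / N
    = 160 * 96000 / 2048
    = 15360000 / 2048
    = 7500.0 Hz

7500.0 Hz


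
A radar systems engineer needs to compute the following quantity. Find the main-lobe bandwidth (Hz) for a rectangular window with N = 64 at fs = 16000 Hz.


Main lobe width for a rectangular window:
Width = 2 * fs / N
      = 2 * 16000 / 64
      = 32000 / 64
      = 500.0 Hz

500.0 Hz


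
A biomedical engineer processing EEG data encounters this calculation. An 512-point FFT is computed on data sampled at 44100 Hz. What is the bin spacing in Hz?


DFT frequency resolution:
df = fs / N
   = 44100 / 512
   = 86.1328 Hz

86.1328 Hz


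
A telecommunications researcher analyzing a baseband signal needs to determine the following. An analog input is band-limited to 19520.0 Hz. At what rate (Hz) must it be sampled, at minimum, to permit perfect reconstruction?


The Nyquist rate is twice the maximum frequency component.
fs_min = 2 * fmax
      = 2 * 19520.0
      = 39040.0 Hz

39040.0


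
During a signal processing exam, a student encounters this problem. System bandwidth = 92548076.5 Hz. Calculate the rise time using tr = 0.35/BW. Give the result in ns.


Rise time from bandwidth relationship:
tr = 0.35 / BW
   = 0.35 / 92548076.5
   = 3.781818199e-09 s
   = 3.7818 ns

3.7818 ns


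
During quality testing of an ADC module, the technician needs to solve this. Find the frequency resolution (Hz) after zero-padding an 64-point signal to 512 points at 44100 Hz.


Frequency resolution after zero-padding:
N_padded = 64 * 8 = 512
df = fs / N_padded
   = 44100 / 512
   = 86.1328 Hz

86.1328 Hz


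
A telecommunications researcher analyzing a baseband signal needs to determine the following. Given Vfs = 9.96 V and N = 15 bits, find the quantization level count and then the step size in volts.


Step 1 — number of quantization levels:
L = 2^N = 2^15 = 32768

Step 2 — LSB step size:
delta = Vfs / L
      = 9.96 / 32768
      = 0.00030396 V

Levels = 32768; step size = 0.00030396 V


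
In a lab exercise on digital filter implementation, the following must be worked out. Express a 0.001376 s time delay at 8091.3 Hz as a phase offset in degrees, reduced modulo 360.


Phase shift from frequency and time delay:
phi = 360 * f * t_delay
    = 360 * 8091.3 * 0.001376
    = 4008.11 degrees
    mod 360 = 48.11 degrees

48.11 degrees


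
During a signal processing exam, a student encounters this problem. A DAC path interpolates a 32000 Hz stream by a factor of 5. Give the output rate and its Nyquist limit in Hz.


Step 1 — output sample rate after interpolation by L:
fs_out = L * fs_in = 5 * 32000 = 160000 Hz

Step 2 — Nyquist frequency of the output stream:
f_Nyq = fs_out / 2 = 160000 / 2 = 80000.0 Hz

fs_out = 160000 Hz; f_Nyquist = 80000.0 Hz


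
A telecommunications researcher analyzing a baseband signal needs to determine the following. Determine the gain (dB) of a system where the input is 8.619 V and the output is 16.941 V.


Voltage gain in dB:
G = 20 * log10(Vout / Vin)
  = 20 * log10(16.941 / 8.619)
  = 20 * log10(1.965541)
  = 20 * 0.293482
  = 5.87 dB

5.87 dB


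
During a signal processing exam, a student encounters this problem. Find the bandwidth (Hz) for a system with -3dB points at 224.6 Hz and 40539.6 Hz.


Bandwidth is the difference of -3dB frequencies:
BW = f_high - f_low
   = 40539.6 - 224.6
   = 40315.0 Hz

40315.0 Hz


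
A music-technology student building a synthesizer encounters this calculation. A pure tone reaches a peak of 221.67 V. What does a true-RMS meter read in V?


RMS voltage for a sinusoidal waveform:
V_rms = V_peak / sqrt(2)
      = 221.67 / 1.414214
      = 156.744 V

156.744 V


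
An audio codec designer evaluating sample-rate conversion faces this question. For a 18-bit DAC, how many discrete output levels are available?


Number of quantization levels = 2^N
= 2^18
= 262144

262144


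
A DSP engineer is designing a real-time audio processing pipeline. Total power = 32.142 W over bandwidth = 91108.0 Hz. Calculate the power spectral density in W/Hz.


Power spectral density:
PSD = P / BW
    = 32.142 / 91108.0
    = 0.00035279 W/Hz

0.00035279 W/Hz


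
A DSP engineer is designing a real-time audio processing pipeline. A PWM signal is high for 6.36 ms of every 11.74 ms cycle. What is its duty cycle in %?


Duty cycle as a percentage:
DC = (t_on / T) * 100
   = (6.36 / 11.74) * 100
   = 0.541738 * 100
   = 54.17 %

54.17 %


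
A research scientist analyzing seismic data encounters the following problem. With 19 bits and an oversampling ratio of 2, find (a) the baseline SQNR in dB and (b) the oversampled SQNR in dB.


Step 1 — baseline SQNR at Nyquist:
SQNR_base = 6.02*N + 1.76
          = 6.02*19 + 1.76
          = 116.14 dB

Step 2 — oversampling processing gain:
G = 10*log10(OSR) = 10*log10(2) = 3.01 dB

Step 3 — total:
SQNR_total = 116.14 + 3.01 = 119.15 dB

Base SQNR = 116.14 dB; oversampled SQNR = 119.15 dB


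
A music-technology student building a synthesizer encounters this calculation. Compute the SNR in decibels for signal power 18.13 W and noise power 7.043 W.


SNR in decibels:
SNR = 10 * log10(Ps / Pn)
    = 10 * log10(18.13 / 7.043)
    = 10 * log10(2.5742)
    = 10 * 0.4106
    = 4.11 dB

4.11 dB


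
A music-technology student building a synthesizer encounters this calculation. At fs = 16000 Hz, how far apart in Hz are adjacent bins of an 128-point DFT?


DFT frequency resolution:
df = fs / N
   = 16000 / 128
   = 125.0 Hz

125.0 Hz


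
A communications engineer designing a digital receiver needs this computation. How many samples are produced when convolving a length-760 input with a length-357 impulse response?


Linear convolution output length:
L = N + M - 1
  = 760 + 357 - 1
  = 1116 samples

1116


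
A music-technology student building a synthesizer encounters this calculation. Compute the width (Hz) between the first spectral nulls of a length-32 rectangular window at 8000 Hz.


Main lobe width for a rectangular window:
Width = 2 * fs / N
      = 2 * 8000 / 32
      = 16000 / 32
      = 500.0 Hz

500.0 Hz


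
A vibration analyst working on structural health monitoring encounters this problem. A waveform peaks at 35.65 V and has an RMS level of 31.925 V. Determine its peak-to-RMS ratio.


Crest factor is the ratio of peak to RMS:
CF = V_peak / V_rms
   = 35.65 / 31.925
   = 1.1167

1.1167


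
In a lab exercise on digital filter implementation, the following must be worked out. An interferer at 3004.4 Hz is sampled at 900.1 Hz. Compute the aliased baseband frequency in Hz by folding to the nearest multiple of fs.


Compute the nearest integer multiple of fs to the signal:
n = round(3004.4 / 900.1) = 3
f_alias = |3004.4 - 3 * 900.1|
        = |3004.4 - 2700.3|
        = 304.1 Hz

304.1


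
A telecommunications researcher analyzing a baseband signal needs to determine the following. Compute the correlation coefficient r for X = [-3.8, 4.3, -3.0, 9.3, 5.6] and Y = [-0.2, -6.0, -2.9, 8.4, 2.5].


Pearson correlation coefficient (population):
r = cov(X,Y) / (std(X) * std(Y))
Mean X = 2.48, Mean Y = 0.36
Cov(X,Y) = 14.2632
Std(X) = 5.079921, Std(Y) = 4.911456
r = 0.5717

0.5717


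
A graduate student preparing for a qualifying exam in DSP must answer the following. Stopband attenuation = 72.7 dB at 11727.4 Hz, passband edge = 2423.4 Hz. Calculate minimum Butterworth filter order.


Butterworth filter order formula:
n = log10(10^(A/10) - 1) / (2 * log10(f_stop/f_pass))
10^(72.7/10) - 1 = 18620870.3666
f_stop/f_pass = 11727.4 / 2423.4 = 4.8392
n = 5.3083 -> ceil = 6

6


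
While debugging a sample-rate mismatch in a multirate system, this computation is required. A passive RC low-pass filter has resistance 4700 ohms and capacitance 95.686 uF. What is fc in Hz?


Cutoff frequency of a first-order RC filter:
fc = 1 / (2 * pi * R * C)
C = 95.686 uF = 9.5686e-05 F
fc = 1 / (2 * pi * 4700 * 9.5686e-05)
   = 1 / 2.8257004857231
   = 0.353895 Hz

0.353895 Hz


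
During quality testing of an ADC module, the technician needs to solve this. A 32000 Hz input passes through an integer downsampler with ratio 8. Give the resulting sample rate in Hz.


Decimation reduces the sample rate:
fs_out = fs_in / M
       = 32000 / 8
       = 4000.0 Hz

4000.0 Hz


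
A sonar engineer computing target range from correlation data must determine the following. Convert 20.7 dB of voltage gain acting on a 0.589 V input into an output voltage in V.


Output voltage from dB gain:
V_out = V_in * 10^(gain_dB / 20)
      = 0.589 * 10^(20.7 / 20)
      = 0.589 * 10.839269
      = 6.3843 V

6.3843 V


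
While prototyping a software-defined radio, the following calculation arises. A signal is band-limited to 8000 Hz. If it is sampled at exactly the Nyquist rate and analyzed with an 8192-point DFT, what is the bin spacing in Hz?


Step 1 — Nyquist sampling rate:
fs = 2 * fmax = 2 * 8000 = 16000 Hz

Step 2 — DFT bin spacing:
df = fs / N = 16000 / 8192 = 1.9531 Hz

1.9531 Hz


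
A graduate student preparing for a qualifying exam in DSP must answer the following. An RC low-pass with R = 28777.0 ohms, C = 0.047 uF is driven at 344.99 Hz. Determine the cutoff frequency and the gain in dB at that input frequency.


Step 1 — cutoff frequency:
fc = 1 / (2*pi*R*C)
C = 0.047 uF = 4.7e-08 F
fc = 1 / (2*pi*28777.0*4.7e-08)
   = 117.673 Hz

Step 2 — magnitude at f = 344.99 Hz:
|H(f)| = 1 / sqrt(1 + (f/fc)^2)
f/fc = 344.99 / 117.673 = 2.931769
|H| = 1 / sqrt(1 + 8.595269) = 0.3228282
|H|_dB = 20*log10(0.3228282) = -9.82 dB

fc = 117.673 Hz; |H(344.99 Hz)| = -9.82 dB


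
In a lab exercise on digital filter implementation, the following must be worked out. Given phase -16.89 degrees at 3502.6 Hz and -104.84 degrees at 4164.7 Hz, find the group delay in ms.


Group delay from phase difference:
tau = -d(phi)/d(omega)
d(phi) = -87.95 deg = -1.535017 rad
d(omega) = 2*pi*(4164.7 - 3502.6) = 4160.097 rad/s
tau = -(-1.535017) / 4160.097
    = 0.369 ms

0.369 ms


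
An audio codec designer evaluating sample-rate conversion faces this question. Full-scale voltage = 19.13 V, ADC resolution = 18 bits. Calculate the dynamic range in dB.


Dynamic range from full-scale to LSB:
V_min = V_max / 2^bits = 19.13 / 2^18
DR = 20 * log10(V_max / V_min)
   = 20 * log10(2^18)
   = 20 * 18 * log10(2)
   = 108.37 dB

108.37 dB


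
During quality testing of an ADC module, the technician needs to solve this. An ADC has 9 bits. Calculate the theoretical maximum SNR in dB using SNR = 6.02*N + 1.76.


Theoretical SNR for a full-scale sinusoid:
SNR = 6.02 * N + 1.76
    = 6.02 * 9 + 1.76
    = 54.18 + 1.76
    = 55.94 dB

55.94 dB


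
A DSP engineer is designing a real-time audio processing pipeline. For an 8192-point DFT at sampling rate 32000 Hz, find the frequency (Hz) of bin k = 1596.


Frequency of DFT bin k:
f_k = k * fs / N
    = 1596 * 32000 / 8192
    = 51072000 / 8192
    = 6234.375 Hz

6234.375 Hz


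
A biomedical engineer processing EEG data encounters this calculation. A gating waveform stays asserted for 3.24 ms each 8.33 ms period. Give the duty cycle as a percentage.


Duty cycle as a percentage:
DC = (t_on / T) * 100
   = (3.24 / 8.33) * 100
   = 0.388956 * 100
   = 38.9 %

38.9 %


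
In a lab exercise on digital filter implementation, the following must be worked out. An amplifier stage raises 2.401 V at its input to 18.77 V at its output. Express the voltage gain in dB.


Voltage gain in dB:
G = 20 * log10(Vout / Vin)
  = 20 * log10(18.77 / 2.401)
  = 20 * log10(7.817576)
  = 20 * 0.893072
  = 17.86 dB

17.86 dB


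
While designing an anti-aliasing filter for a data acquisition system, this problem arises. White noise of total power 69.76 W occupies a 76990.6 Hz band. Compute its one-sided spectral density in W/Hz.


Power spectral density:
PSD = P / BW
    = 69.76 / 76990.6
    = 0.00090608 W/Hz

0.00090608 W/Hz


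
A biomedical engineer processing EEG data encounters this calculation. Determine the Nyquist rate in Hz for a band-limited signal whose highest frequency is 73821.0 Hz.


The Nyquist rate is twice the maximum frequency component.
fs_min = 2 * fmax
      = 2 * 73821.0
      = 147642.0 Hz

147642.0


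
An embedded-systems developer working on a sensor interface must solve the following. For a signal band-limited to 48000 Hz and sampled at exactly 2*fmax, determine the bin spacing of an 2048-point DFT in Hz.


Step 1 — Nyquist sampling rate:
fs = 2 * fmax = 2 * 48000 = 96000 Hz

Step 2 — DFT bin spacing:
df = fs / N = 96000 / 2048 = 46.875 Hz

46.875 Hz


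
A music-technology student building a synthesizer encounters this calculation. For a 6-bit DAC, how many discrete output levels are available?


Number of quantization levels = 2^N
= 2^6
= 64

64


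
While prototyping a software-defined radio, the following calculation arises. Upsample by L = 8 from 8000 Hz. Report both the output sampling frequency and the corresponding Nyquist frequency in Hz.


Step 1 — output sample rate after interpolation by L:
fs_out = L * fs_in = 8 * 8000 = 64000 Hz

Step 2 — Nyquist frequency of the output stream:
f_Nyq = fs_out / 2 = 64000 / 2 = 32000.0 Hz

fs_out = 64000 Hz; f_Nyquist = 32000.0 Hz


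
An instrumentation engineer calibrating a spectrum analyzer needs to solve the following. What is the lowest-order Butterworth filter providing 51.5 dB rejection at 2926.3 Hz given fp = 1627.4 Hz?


Butterworth filter order formula:
n = log10(10^(A/10) - 1) / (2 * log10(f_stop/f_pass))
10^(51.5/10) - 1 = 141252.7545
f_stop/f_pass = 2926.3 / 1627.4 = 1.7981
n = 10.105 -> ceil = 11

11


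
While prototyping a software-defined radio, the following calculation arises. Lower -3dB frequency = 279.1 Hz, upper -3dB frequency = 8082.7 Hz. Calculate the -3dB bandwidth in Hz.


Bandwidth is the difference of -3dB frequencies:
BW = f_high - f_low
   = 8082.7 - 279.1
   = 7803.6 Hz

7803.6 Hz


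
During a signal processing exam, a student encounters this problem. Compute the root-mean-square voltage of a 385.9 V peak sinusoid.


RMS voltage for a sinusoidal waveform:
V_rms = V_peak / sqrt(2)
      = 385.9 / 1.414214
      = 272.873 V

272.873 V


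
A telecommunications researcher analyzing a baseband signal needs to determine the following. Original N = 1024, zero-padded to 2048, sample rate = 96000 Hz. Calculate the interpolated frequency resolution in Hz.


Frequency resolution after zero-padding:
N_padded = 1024 * 2 = 2048
df = fs / N_padded
   = 96000 / 2048
   = 46.875 Hz

46.875 Hz


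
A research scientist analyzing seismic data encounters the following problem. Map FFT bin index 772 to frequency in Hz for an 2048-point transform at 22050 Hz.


Frequency of DFT bin k:
f_k = k * fs / N
    = 772 * 22050 / 2048
    = 17022600 / 2048
    = 8311.816 Hz

8311.816 Hz


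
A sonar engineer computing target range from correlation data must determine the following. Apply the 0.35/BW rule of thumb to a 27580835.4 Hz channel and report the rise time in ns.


Rise time from bandwidth relationship:
tr = 0.35 / BW
   = 0.35 / 27580835.4
   = 1.268997095e-08 s
   = 12.69 ns

12.69 ns


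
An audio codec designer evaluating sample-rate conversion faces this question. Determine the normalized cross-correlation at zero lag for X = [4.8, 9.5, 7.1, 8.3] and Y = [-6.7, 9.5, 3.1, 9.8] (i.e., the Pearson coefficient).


Pearson correlation coefficient (population):
r = cov(X,Y) / (std(X) * std(Y))
Mean X = 7.425, Mean Y = 3.925
Cov(X,Y) = 11.216875
Std(X) = 1.736915, Std(Y) = 6.692673
r = 0.9649

0.9649


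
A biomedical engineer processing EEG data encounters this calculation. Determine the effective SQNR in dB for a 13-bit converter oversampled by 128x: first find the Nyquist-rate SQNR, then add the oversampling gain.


Step 1 — baseline SQNR at Nyquist:
SQNR_base = 6.02*N + 1.76
          = 6.02*13 + 1.76
          = 80.02 dB

Step 2 — oversampling processing gain:
G = 10*log10(OSR) = 10*log10(128) = 21.07 dB

Step 3 — total:
SQNR_total = 80.02 + 21.07 = 101.09 dB

Base SQNR = 80.02 dB; oversampled SQNR = 101.09 dB


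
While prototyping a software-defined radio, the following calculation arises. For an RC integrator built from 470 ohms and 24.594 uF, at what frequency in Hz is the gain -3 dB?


Cutoff frequency of a first-order RC filter:
fc = 1 / (2 * pi * R * C)
C = 24.594 uF = 2.4594e-05 F
fc = 1 / (2 * pi * 470 * 2.4594e-05)
   = 1 / 0.072628469939044
   = 13.768705 Hz

13.768705 Hz


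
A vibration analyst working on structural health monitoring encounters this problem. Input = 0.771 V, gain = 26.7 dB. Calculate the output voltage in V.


Output voltage from dB gain:
V_out = V_in * 10^(gain_dB / 20)
      = 0.771 * 10^(26.7 / 20)
      = 0.771 * 21.627185
      = 16.6746 V

16.6746 V


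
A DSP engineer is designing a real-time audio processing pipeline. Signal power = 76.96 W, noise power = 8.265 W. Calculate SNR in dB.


SNR in decibels:
SNR = 10 * log10(Ps / Pn)
    = 10 * log10(76.96 / 8.265)
    = 10 * log10(9.3116)
    = 10 * 0.969
    = 9.69 dB

9.69 dB


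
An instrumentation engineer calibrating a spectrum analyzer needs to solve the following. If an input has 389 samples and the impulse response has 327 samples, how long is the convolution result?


Linear convolution output length:
L = N + M - 1
  = 389 + 327 - 1
  = 715 samples

715


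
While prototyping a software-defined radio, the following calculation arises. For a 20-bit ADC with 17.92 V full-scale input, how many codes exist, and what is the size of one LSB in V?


Step 1 — number of quantization levels:
L = 2^N = 2^20 = 1048576

Step 2 — LSB step size:
delta = Vfs / L
      = 17.92 / 1048576
      = 1.709e-05 V

Levels = 1048576; step size = 1.709e-05 V


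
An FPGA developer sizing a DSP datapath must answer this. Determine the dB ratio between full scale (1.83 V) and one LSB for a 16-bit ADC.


Dynamic range from full-scale to LSB:
V_min = V_max / 2^bits = 1.83 / 2^16
DR = 20 * log10(V_max / V_min)
   = 20 * log10(2^16)
   = 20 * 16 * log10(2)
   = 96.33 dB

96.33 dB


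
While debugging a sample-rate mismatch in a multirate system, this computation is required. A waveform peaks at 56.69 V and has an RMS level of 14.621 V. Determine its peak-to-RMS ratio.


Crest factor is the ratio of peak to RMS:
CF = V_peak / V_rms
   = 56.69 / 14.621
   = 3.8773

3.8773


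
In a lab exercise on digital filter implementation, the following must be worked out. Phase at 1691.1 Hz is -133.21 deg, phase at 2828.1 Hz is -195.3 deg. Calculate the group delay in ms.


Group delay from phase difference:
tau = -d(phi)/d(omega)
d(phi) = -62.09 deg = -1.083675 rad
d(omega) = 2*pi*(2828.1 - 1691.1) = 7143.9817 rad/s
tau = -(-1.083675) / 7143.9817
    = 0.1517 ms

0.1517 ms


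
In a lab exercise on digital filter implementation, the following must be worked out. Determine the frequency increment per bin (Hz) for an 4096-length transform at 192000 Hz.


DFT frequency resolution:
df = fs / N
   = 192000 / 4096
   = 46.875 Hz

46.875 Hz


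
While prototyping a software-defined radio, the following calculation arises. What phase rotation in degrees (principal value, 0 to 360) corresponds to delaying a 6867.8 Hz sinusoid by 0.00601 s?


Phase shift from frequency and time delay:
phi = 360 * f * t_delay
    = 360 * 6867.8 * 0.00601
    = 14859.17 degrees
    mod 360 = 99.17 degrees

99.17 degrees


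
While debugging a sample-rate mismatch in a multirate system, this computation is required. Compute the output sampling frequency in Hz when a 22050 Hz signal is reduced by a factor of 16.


Decimation reduces the sample rate:
fs_out = fs_in / M
       = 22050 / 16
       = 1378.125 Hz

1378.125 Hz


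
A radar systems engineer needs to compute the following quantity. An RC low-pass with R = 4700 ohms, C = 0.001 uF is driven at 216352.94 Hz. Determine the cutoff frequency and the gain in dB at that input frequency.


Step 1 — cutoff frequency:
fc = 1 / (2*pi*R*C)
C = 0.001 uF = 1e-09 F
fc = 1 / (2*pi*4700*1e-09)
   = 33862.754 Hz

Step 2 — magnitude at f = 216352.94 Hz:
|H(f)| = 1 / sqrt(1 + (f/fc)^2)
f/fc = 216352.94 / 33862.754 = 6.389112
|H| = 1 / sqrt(1 + 40.820752) = 0.1546337
|H|_dB = 20*log10(0.1546337) = -16.21 dB

fc = 33862.754 Hz; |H(216352.94 Hz)| = -16.21 dB


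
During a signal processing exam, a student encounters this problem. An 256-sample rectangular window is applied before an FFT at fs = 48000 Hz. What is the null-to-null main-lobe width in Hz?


Main lobe width for a rectangular window:
Width = 2 * fs / N
      = 2 * 48000 / 256
      = 96000 / 256
      = 375.0 Hz

375.0 Hz


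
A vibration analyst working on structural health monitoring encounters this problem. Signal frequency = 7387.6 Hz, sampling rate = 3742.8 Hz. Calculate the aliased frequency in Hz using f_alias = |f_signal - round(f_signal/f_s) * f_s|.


Compute the nearest integer multiple of fs to the signal:
n = round(7387.6 / 3742.8) = 2
f_alias = |7387.6 - 2 * 3742.8|
        = |7387.6 - 7485.6|
        = 98.0 Hz

98.0


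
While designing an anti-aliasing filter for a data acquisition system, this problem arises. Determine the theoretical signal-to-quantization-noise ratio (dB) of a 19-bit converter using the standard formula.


Theoretical SNR for a full-scale sinusoid:
SNR = 6.02 * N + 1.76
    = 6.02 * 19 + 1.76
    = 114.38 + 1.76
    = 116.14 dB

116.14 dB


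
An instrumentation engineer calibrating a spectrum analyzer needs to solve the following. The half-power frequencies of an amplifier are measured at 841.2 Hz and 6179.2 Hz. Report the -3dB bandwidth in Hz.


Bandwidth is the difference of -3dB frequencies:
BW = f_high - f_low
   = 6179.2 - 841.2
   = 5338.0 Hz

5338.0 Hz


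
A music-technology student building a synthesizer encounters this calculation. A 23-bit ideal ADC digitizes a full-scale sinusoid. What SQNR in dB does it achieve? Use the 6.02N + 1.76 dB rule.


Theoretical SNR for a full-scale sinusoid:
SNR = 6.02 * N + 1.76
    = 6.02 * 23 + 1.76
    = 138.46 + 1.76
    = 140.22 dB

140.22 dB


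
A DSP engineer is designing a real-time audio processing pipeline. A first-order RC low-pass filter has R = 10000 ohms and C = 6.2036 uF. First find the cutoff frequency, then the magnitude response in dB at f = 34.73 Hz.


Step 1 — cutoff frequency:
fc = 1 / (2*pi*R*C)
C = 6.2036 uF = 6.2036e-06 F
fc = 1 / (2*pi*10000*6.2036e-06)
   = 2.56553 Hz

Step 2 — magnitude at f = 34.73 Hz:
|H(f)| = 1 / sqrt(1 + (f/fc)^2)
f/fc = 34.73 / 2.56553 = 13.537164
|H| = 1 / sqrt(1 + 183.254809) = 0.07367
|H|_dB = 20*log10(0.07367) = -22.65 dB

fc = 2.56553 Hz; |H(34.73 Hz)| = -22.65 dB


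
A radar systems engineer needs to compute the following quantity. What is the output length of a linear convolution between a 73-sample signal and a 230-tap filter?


Linear convolution output length:
L = N + M - 1
  = 73 + 230 - 1
  = 302 samples

302


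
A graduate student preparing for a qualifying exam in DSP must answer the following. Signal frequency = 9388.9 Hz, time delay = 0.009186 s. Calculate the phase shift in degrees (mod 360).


Phase shift from frequency and time delay:
phi = 360 * f * t_delay
    = 360 * 9388.9 * 0.009186
    = 31048.72 degrees
    mod 360 = 88.72 degrees

88.72 degrees


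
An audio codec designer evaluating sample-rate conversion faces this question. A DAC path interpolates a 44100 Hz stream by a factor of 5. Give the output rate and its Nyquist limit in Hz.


Step 1 — output sample rate after interpolation by L:
fs_out = L * fs_in = 5 * 44100 = 220500 Hz

Step 2 — Nyquist frequency of the output stream:
f_Nyq = fs_out / 2 = 220500 / 2 = 110250.0 Hz

fs_out = 220500 Hz; f_Nyquist = 110250.0 Hz


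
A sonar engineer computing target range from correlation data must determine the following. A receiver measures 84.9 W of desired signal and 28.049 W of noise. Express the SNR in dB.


SNR in decibels:
SNR = 10 * log10(Ps / Pn)
    = 10 * log10(84.9 / 28.049)
    = 10 * log10(3.0268)
    = 10 * 0.481
    = 4.81 dB

4.81 dB


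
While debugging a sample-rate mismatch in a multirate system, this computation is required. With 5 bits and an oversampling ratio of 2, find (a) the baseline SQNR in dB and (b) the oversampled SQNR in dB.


Step 1 — baseline SQNR at Nyquist:
SQNR_base = 6.02*N + 1.76
          = 6.02*5 + 1.76
          = 31.86 dB

Step 2 — oversampling processing gain:
G = 10*log10(OSR) = 10*log10(2) = 3.01 dB

Step 3 — total:
SQNR_total = 31.86 + 3.01 = 34.87 dB

Base SQNR = 31.86 dB; oversampled SQNR = 34.87 dB


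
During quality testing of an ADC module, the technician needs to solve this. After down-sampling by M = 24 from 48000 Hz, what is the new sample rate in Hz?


Decimation reduces the sample rate:
fs_out = fs_in / M
       = 48000 / 24
       = 2000.0 Hz

2000.0 Hz


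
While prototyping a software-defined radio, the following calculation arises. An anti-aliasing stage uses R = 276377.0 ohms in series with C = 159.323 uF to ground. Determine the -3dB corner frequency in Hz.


Cutoff frequency of a first-order RC filter:
fc = 1 / (2 * pi * R * C)
C = 159.323 uF = 0.000159323 F
fc = 1 / (2 * pi * 276377.0 * 0.000159323)
   = 1 / 276.66883551066
   = 0.003614 Hz

0.003614 Hz


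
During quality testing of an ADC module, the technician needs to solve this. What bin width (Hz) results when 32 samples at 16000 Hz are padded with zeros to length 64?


Frequency resolution after zero-padding:
N_padded = 32 * 2 = 64
df = fs / N_padded
   = 16000 / 64
   = 250.0 Hz

250.0 Hz


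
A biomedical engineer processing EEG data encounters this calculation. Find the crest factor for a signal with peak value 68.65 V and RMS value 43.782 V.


Crest factor is the ratio of peak to RMS:
CF = V_peak / V_rms
   = 68.65 / 43.782
   = 1.568

1.568


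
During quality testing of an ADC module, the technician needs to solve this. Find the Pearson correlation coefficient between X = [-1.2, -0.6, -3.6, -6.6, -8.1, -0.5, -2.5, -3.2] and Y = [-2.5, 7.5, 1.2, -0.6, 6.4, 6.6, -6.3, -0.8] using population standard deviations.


Pearson correlation coefficient (population):
r = cov(X,Y) / (std(X) * std(Y))
Mean X = -3.2875, Mean Y = 1.4375
Cov(X,Y) = -0.110469
Std(X) = 2.603093, Std(Y) = 4.645142
r = -0.0091

-0.0091


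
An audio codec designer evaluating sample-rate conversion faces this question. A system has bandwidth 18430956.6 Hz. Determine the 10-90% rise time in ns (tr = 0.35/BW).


Rise time from bandwidth relationship:
tr = 0.35 / BW
   = 0.35 / 18430956.6
   = 1.898979025e-08 s
   = 18.9898 ns

18.9898 ns


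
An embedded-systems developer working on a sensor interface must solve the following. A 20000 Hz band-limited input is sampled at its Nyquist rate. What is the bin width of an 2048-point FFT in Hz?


Step 1 — Nyquist sampling rate:
fs = 2 * fmax = 2 * 20000 = 40000 Hz

Step 2 — DFT bin spacing:
df = fs / N = 40000 / 2048 = 19.5312 Hz

19.5312 Hz


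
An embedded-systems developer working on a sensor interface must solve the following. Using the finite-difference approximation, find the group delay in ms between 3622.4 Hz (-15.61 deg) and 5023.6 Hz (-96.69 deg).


Group delay from phase difference:
tau = -d(phi)/d(omega)
d(phi) = -81.08 deg = -1.415113 rad
d(omega) = 2*pi*(5023.6 - 3622.4) = 8803.9993 rad/s
tau = -(-1.415113) / 8803.9993
    = 0.1607 ms

0.1607 ms


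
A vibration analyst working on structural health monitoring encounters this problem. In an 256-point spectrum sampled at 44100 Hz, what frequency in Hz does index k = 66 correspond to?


Frequency of DFT bin k:
f_k = k * fs / N
    = 66 * 44100 / 256
    = 2910600 / 256
    = 11369.531 Hz

11369.531 Hz


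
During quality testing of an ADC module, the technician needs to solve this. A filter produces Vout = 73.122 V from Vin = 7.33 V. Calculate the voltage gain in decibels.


Voltage gain in dB:
G = 20 * log10(Vout / Vin)
  = 20 * log10(73.122 / 7.33)
  = 20 * log10(9.975716)
  = 20 * 0.998944
  = 19.98 dB

19.98 dB


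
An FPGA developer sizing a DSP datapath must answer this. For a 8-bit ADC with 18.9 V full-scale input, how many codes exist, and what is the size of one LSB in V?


Step 1 — number of quantization levels:
L = 2^N = 2^8 = 256

Step 2 — LSB step size:
delta = Vfs / L
      = 18.9 / 256
      = 0.07382812 V

Levels = 256; step size = 0.07382812 V


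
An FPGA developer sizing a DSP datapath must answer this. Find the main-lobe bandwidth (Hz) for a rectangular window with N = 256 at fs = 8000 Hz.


Main lobe width for a rectangular window:
Width = 2 * fs / N
      = 2 * 8000 / 256
      = 16000 / 256
      = 62.5 Hz

62.5 Hz


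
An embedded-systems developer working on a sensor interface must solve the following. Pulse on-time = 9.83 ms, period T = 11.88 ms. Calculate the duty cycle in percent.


Duty cycle as a percentage:
DC = (t_on / T) * 100
   = (9.83 / 11.88) * 100
   = 0.827441 * 100
   = 82.74 %

82.74 %


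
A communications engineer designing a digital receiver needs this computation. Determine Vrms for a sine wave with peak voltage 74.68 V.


RMS voltage for a sinusoidal waveform:
V_rms = V_peak / sqrt(2)
      = 74.68 / 1.414214
      = 52.807 V

52.807 V


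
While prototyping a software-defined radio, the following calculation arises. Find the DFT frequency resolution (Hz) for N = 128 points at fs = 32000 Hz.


DFT frequency resolution:
df = fs / N
   = 32000 / 128
   = 250.0 Hz

250.0 Hz


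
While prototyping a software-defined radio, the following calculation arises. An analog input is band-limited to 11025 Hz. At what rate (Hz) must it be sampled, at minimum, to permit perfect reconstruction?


The Nyquist rate is twice the maximum frequency component.
fs_min = 2 * fmax
      = 2 * 11025
      = 22050 Hz

22050


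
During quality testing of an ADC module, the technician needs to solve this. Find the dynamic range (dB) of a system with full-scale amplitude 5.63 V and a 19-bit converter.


Dynamic range from full-scale to LSB:
V_min = V_max / 2^bits = 5.63 / 2^19
DR = 20 * log10(V_max / V_min)
   = 20 * log10(2^19)
   = 20 * 19 * log10(2)
   = 114.39 dB

114.39 dB


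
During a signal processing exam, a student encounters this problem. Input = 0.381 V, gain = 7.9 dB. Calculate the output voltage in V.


Output voltage from dB gain:
V_out = V_in * 10^(gain_dB / 20)
      = 0.381 * 10^(7.9 / 20)
      = 0.381 * 2.483133
      = 0.9461 V

0.9461 V


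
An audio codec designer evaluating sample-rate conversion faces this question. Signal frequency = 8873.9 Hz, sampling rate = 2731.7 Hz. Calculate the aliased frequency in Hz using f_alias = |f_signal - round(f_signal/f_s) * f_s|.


Compute the nearest integer multiple of fs to the signal:
n = round(8873.9 / 2731.7) = 3
f_alias = |8873.9 - 3 * 2731.7|
        = |8873.9 - 8195.1|
        = 678.8 Hz

678.8


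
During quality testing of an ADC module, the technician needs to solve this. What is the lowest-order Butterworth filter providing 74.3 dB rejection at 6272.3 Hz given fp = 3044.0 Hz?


Butterworth filter order formula:
n = log10(10^(A/10) - 1) / (2 * log10(f_stop/f_pass))
10^(74.3/10) - 1 = 26915347.0393
f_stop/f_pass = 6272.3 / 3044.0 = 2.0605
n = 11.8319 -> ceil = 12

12


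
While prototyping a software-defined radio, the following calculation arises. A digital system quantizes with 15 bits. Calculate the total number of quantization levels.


Number of quantization levels = 2^N
= 2^15
= 32768

32768


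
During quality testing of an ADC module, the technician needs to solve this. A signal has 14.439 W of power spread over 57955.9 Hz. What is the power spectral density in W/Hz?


Power spectral density:
PSD = P / BW
    = 14.439 / 57955.9
    = 0.00024914 W/Hz

0.00024914 W/Hz


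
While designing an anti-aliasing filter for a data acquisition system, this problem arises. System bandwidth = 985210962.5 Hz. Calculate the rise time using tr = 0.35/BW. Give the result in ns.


Rise time from bandwidth relationship:
tr = 0.35 / BW
   = 0.35 / 985210962.5
   = 3.552538627e-10 s
   = 0.3553 ns

0.3553 ns


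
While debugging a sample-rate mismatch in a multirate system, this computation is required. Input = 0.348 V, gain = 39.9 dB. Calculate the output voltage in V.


Output voltage from dB gain:
V_out = V_in * 10^(gain_dB / 20)
      = 0.348 * 10^(39.9 / 20)
      = 0.348 * 98.855309
      = 34.4016 V

34.4016 V


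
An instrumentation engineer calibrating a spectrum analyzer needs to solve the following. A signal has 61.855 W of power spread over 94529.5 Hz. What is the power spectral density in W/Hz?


Power spectral density:
PSD = P / BW
    = 61.855 / 94529.5
    = 0.00065435 W/Hz

0.00065435 W/Hz


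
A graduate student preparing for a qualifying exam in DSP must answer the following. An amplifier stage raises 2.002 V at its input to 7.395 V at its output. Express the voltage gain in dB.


Voltage gain in dB:
G = 20 * log10(Vout / Vin)
  = 20 * log10(7.395 / 2.002)
  = 20 * log10(3.693806)
  = 20 * 0.567474
  = 11.35 dB

11.35 dB


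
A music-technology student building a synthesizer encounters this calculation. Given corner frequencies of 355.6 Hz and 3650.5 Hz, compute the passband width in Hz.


Bandwidth is the difference of -3dB frequencies:
BW = f_high - f_low
   = 3650.5 - 355.6
   = 3294.9 Hz

3294.9 Hz


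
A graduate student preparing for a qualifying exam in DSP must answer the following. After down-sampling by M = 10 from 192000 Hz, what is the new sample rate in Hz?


Decimation reduces the sample rate:
fs_out = fs_in / M
       = 192000 / 10
       = 19200.0 Hz

19200.0 Hz


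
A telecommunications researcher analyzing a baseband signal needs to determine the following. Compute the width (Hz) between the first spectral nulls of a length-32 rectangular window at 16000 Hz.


Main lobe width for a rectangular window:
Width = 2 * fs / N
      = 2 * 16000 / 32
      = 32000 / 32
      = 1000.0 Hz

1000.0 Hz


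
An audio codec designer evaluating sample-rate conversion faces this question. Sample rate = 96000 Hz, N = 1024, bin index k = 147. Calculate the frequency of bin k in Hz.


Frequency of DFT bin k:
f_k = k * fs / N
    = 147 * 96000 / 1024
    = 14112000 / 1024
    = 13781.25 Hz

13781.25 Hz


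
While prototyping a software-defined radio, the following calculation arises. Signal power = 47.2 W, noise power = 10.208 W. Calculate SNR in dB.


SNR in decibels:
SNR = 10 * log10(Ps / Pn)
    = 10 * log10(47.2 / 10.208)
    = 10 * log10(4.6238)
    = 10 * 0.665
    = 6.65 dB

6.65 dB


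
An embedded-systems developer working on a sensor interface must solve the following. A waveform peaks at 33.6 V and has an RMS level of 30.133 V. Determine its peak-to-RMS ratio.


Crest factor is the ratio of peak to RMS:
CF = V_peak / V_rms
   = 33.6 / 30.133
   = 1.1151

1.1151


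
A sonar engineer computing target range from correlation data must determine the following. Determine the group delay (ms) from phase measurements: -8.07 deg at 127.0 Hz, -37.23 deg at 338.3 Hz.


Group delay from phase difference:
tau = -d(phi)/d(omega)
d(phi) = -29.16 deg = -0.508938 rad
d(omega) = 2*pi*(338.3 - 127.0) = 1327.6371 rad/s
tau = -(-0.508938) / 1327.6371
    = 0.3833 ms

0.3833 ms


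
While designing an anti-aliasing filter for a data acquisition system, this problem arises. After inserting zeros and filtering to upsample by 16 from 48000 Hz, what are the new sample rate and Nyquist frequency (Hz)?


Step 1 — output sample rate after interpolation by L:
fs_out = L * fs_in = 16 * 48000 = 768000 Hz

Step 2 — Nyquist frequency of the output stream:
f_Nyq = fs_out / 2 = 768000 / 2 = 384000.0 Hz

fs_out = 768000 Hz; f_Nyquist = 384000.0 Hz


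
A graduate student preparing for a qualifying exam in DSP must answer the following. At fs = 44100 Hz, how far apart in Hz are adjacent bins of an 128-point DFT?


DFT frequency resolution:
df = fs / N
   = 44100 / 128
   = 344.5312 Hz

344.5312 Hz


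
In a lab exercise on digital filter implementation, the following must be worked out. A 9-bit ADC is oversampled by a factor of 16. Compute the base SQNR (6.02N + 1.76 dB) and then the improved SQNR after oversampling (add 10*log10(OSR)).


Step 1 — baseline SQNR at Nyquist:
SQNR_base = 6.02*N + 1.76
          = 6.02*9 + 1.76
          = 55.94 dB

Step 2 — oversampling processing gain:
G = 10*log10(OSR) = 10*log10(16) = 12.04 dB

Step 3 — total:
SQNR_total = 55.94 + 12.04 = 67.98 dB

Base SQNR = 55.94 dB; oversampled SQNR = 67.98 dB


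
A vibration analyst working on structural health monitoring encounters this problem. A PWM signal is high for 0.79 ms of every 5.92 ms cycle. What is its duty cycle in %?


Duty cycle as a percentage:
DC = (t_on / T) * 100
   = (0.79 / 5.92) * 100
   = 0.133446 * 100
   = 13.34 %

13.34 %
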